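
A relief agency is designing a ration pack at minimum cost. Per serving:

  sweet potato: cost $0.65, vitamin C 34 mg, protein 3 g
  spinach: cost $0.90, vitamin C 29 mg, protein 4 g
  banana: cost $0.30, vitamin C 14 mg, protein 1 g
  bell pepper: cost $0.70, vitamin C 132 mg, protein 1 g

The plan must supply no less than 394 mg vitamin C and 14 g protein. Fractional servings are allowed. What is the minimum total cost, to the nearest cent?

$3.98

sweet potato only: max(394/34, 14/3) = 11.59 servings → $7.53.
spinach only: max(394/29, 14/4) = 13.59 servings → $12.23.
banana only: max(394/14, 14/1) = 28.14 servings → $8.44.
bell pepper only: max(394/132, 14/1) = 14 servings → $9.80.
sweet potato + spinach: intersection lies outside the first quadrant.
sweet potato + banana: the both-tight solution has a negative serving — not a feasible corner.
sweet potato + bell pepper with both tight: 4.017 servings and 1.95 servings → $3.98.
spinach + banana: the both-tight solution has a negative serving — not a feasible corner.
spinach + bell pepper with both tight: 2.914 servings and 2.345 servings → $4.26.
banana + bell pepper with both tight: 12.32 servings and 1.678 servings → $4.87.
Cheapest feasible corner: $3.98.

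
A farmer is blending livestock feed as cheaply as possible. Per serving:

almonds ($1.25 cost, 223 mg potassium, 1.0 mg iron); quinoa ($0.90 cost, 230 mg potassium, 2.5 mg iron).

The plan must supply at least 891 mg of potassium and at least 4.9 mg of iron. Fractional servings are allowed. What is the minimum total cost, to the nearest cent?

$3.49

Minimising a linear cost over {potassium ≥ 891, iron ≥ 4.9, servings ≥ 0} — the optimum is at a vertex, using one or two foods.
almonds only: max(891/223, 4.9/1.0) = 4.9 servings → $6.12.
quinoa only: max(891/230, 4.9/2.5) = 3.874 servings → $3.49.
almonds + quinoa with both tight: 3.36 servings and 0.6159 servings → $4.75.
So the least-cost plan costs $3.49.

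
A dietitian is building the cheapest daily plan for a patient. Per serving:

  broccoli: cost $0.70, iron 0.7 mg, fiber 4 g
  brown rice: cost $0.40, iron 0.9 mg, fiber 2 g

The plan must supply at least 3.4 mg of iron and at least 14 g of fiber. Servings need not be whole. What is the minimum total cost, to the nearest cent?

At the optimum either one food covers both requirements or two foods hit both targets exactly; no other combination can be cheaper.
broccoli only: max(3.4/0.7, 14/4) = 4.857 servings → $3.40.
brown rice only: max(3.4/0.9, 14/2) = 7 servings → $2.80.
broccoli + brown rice with both tight: 2.636 servings and 1.727 servings → $2.54.
So the least-cost plan costs $2.54.

$2.54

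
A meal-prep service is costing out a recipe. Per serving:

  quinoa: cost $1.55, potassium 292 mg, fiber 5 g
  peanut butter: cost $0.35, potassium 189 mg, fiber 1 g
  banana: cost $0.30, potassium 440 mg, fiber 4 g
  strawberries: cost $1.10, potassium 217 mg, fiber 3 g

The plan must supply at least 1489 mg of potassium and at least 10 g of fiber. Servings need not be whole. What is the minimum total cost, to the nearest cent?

$1.02

Check every corner: each single food scaled to meet both minima, and each pair solved so both constraints bind.
quinoa only: max(1489/292, 10/5) = 5.099 servings → $7.90.
peanut butter only: max(1489/189, 10/1) = 10 servings → $3.50.
banana only: max(1489/440, 10/4) = 3.384 servings → $1.02.
strawberries only: max(1489/217, 10/3) = 6.862 servings → $7.55.
quinoa + peanut butter with both tight: 0.6141 servings and 6.93 servings → $3.38.
quinoa + banana: intersection lies outside the first quadrant.
quinoa + strawberries: the both-tight solution has a negative serving — not a feasible corner.
peanut butter + banana with both tight: 4.924 servings and 1.269 servings → $2.10.
peanut butter + strawberries with both tight: 6.563 servings and 1.146 servings → $3.56.
banana + strawberries: the both-tight solution has a negative serving — not a feasible corner.
Cheapest feasible corner: $1.02.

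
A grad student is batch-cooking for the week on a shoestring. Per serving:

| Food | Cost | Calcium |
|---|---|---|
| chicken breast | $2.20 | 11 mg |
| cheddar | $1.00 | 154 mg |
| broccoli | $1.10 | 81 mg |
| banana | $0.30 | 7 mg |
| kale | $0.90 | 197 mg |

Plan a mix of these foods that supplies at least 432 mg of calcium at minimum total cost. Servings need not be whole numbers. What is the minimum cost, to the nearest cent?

$1.97

Cost per mg of calcium: kale $0.0046, cheddar $0.0065, broccoli $0.0136, banana $0.0429, chicken breast $0.2000.
With no serving limits, use only kale: 432 mg / 197 mg = 2.193 servings × $0.90 = $1.97.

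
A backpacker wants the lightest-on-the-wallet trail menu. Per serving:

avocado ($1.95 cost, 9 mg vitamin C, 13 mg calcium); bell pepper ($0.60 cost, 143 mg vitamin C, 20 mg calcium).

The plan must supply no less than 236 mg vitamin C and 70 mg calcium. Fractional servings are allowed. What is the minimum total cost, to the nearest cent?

This is a tiny linear program; its minimum lies at a vertex of the feasible set. List the vertices and price them.
avocado only: max(236/9, 70/13) = 26.22 servings → $51.13.
bell pepper only: max(236/143, 70/20) = 3.5 servings → $2.10.
avocado + bell pepper with both tight: 3.151 servings and 1.452 servings → $7.02.
The minimum over all feasible corners is $2.10.

$2.10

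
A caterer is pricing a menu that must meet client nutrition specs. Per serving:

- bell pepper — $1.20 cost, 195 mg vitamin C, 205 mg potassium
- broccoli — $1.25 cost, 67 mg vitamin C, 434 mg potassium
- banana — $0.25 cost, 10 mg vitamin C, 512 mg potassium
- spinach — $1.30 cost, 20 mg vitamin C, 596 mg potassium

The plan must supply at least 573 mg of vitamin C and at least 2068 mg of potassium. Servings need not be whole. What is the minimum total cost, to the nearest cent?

For a min-cost LP with two ≥-constraints, a basic feasible solution has at most two positive variables.
bell pepper only: max(573/195, 2068/205) = 10.09 servings → $12.11.
broccoli only: max(573/67, 2068/434) = 8.552 servings → $10.69.
banana only: max(573/10, 2068/512) = 57.3 servings → $14.32.
spinach only: max(573/20, 2068/596) = 28.65 servings → $37.24.
bell pepper + broccoli with both tight: 1.553 servings and 4.031 servings → $6.90.
bell pepper + banana with both tight: 2.789 servings and 2.923 servings → $4.08.
bell pepper + spinach with both tight: 2.677 servings and 2.549 servings → $6.53.
broccoli + banana with both targets exact would need a negative amount; discard.
broccoli + spinach with both targets exact would need a negative amount; discard.
banana + spinach: intersection lies outside the first quadrant.
Cheapest feasible corner: $4.08.

$4.08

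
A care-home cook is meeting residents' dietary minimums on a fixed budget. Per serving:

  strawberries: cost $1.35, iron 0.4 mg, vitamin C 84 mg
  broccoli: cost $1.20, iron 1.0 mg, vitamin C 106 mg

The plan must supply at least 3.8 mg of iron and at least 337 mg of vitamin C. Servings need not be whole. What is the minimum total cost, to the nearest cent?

$4.56

Minimising a linear cost over {iron ≥ 3.8, vitamin C ≥ 337, servings ≥ 0} — the optimum is at a vertex, using one or two foods.
strawberries only: max(3.8/0.4, 337/84) = 9.5 servings → $12.82.
broccoli only: max(3.8/1.0, 337/106) = 3.8 servings → $4.56.
strawberries + broccoli with both targets exact would need a negative amount; discard.
Cheapest feasible corner: $4.56.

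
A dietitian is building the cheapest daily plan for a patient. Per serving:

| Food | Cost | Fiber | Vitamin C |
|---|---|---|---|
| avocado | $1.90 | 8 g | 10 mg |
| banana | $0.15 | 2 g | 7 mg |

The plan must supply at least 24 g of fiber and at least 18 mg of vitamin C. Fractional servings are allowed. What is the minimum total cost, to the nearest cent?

$1.80

Check every corner: each single food scaled to meet both minima, and each pair solved so both constraints bind.
avocado only: max(24/8, 18/10) = 3 servings → $5.70.
banana only: max(24/2, 18/7) = 12 servings → $1.80.
avocado + banana with both targets exact would need a negative amount; discard.
The minimum over all feasible corners is $1.80.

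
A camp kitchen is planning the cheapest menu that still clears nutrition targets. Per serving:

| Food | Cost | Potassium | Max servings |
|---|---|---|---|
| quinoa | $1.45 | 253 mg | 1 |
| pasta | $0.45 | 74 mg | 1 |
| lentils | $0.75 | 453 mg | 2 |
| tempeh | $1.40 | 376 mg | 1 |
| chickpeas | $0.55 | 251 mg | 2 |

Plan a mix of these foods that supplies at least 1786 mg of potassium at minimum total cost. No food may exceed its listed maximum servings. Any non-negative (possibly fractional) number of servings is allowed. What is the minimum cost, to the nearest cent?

$4.01

Cost per mg of potassium: lentils $0.0017, chickpeas $0.0022, tempeh $0.0037, quinoa $0.0057, pasta $0.0061.
Take 2 servings of lentils: +906.0 mg potassium for $1.50 (total $1.50, still need 880.0 mg).
Take 2 servings of chickpeas: +502.0 mg potassium for $1.10 (total $2.60, still need 378.0 mg).
Take 1 serving of tempeh: +376.0 mg potassium for $1.40 (total $4.00, still need 2.0 mg).
Take 0.007905 servings of quinoa: +2.0 mg potassium for $0.01 (total $4.01, still need 0.0 mg).
Filling from the cheapest source first is optimal under one linear minimum: $4.01.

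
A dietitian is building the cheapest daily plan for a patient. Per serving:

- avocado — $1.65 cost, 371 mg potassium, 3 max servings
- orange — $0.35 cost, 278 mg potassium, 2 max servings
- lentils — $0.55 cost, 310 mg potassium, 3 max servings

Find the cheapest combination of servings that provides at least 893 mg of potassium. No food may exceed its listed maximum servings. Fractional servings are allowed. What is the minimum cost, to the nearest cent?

$1.30

Cost per mg of potassium: orange $0.0013, lentils $0.0018, avocado $0.0044.
Take 2 servings of orange: +556.0 mg potassium for $0.70 (total $0.70, still need 337.0 mg).
Take 1.087 servings of lentils: +337.0 mg potassium for $0.60 (total $1.30, still need 0.0 mg).
Filling from the cheapest source first is optimal under one linear minimum: $1.30.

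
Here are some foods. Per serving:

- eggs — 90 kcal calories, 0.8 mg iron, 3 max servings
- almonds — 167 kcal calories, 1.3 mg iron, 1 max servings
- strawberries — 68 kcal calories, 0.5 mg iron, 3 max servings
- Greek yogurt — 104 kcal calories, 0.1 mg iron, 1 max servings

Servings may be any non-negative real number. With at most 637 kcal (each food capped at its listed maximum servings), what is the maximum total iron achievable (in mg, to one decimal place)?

5.2 mg

Iron per kcal: eggs 0.008889, almonds 0.007784, strawberries 0.007353, Greek yogurt 0.0009615.
Take 3 servings of eggs: uses 270 kcal, +2.4 mg iron (running total 2.4 mg).
Take 1 serving of almonds: uses 167 kcal, +1.3 mg iron (running total 3.7 mg).
Take 2.941 servings of strawberries: uses 200 kcal, +1.5 mg iron (running total 5.2 mg).
Filling greedily by iron-per-kcal is optimal for one linear limit, giving 5.2 mg.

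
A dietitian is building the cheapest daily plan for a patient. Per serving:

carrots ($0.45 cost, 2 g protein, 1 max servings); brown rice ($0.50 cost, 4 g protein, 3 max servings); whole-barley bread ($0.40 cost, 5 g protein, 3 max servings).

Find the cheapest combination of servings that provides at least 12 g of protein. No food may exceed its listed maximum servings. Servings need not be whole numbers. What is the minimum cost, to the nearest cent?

Cost per g of protein: whole-barley bread $0.0800, brown rice $0.1250, carrots $0.2250.
Take 2.4 servings of whole-barley bread: +12.0 g protein for $0.96 (total $0.96, still need 0.0 g).
Filling from the cheapest source first is optimal under one linear minimum: $0.96.

$0.96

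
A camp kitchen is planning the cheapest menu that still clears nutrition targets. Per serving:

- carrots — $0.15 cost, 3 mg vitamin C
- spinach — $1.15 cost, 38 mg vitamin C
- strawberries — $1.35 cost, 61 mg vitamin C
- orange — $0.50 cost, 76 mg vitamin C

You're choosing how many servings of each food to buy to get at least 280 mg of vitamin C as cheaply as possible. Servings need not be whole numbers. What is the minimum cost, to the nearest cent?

Cost per mg of vitamin C: orange $0.0066, strawberries $0.0221, spinach $0.0303, carrots $0.0500.
With no serving limits, use only orange: 280 mg / 76 mg = 3.684 servings × $0.50 = $1.84.

$1.84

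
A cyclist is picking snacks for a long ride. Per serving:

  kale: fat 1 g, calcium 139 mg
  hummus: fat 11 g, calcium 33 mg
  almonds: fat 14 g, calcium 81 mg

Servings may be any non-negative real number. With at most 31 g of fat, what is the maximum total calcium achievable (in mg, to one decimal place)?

Calcium per g fat: kale 139, almonds 5.786, hummus 3.
With no serving limits, spend the whole fat allowance on kale: 31 g / 1 g × 139 mg = 4309.0 mg.

4309.0 mg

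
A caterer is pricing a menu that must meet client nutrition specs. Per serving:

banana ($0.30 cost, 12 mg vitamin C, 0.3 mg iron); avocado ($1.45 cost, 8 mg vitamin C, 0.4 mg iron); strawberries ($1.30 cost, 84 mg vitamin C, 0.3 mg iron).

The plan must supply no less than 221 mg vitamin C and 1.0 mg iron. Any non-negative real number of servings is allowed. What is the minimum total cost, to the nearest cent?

$3.51

An LP optimum is at a vertex; with two nutrient constraints at most two foods are used. Check each candidate.
banana only: max(221/12, 1.0/0.3) = 18.42 servings → $5.53.
avocado only: max(221/8, 1.0/0.4) = 27.62 servings → $40.06.
strawberries only: max(221/84, 1.0/0.3) = 3.333 servings → $4.33.
banana + avocado with both targets exact would need a negative amount; discard.
banana + strawberries with both tight: 0.8194 servings and 2.514 servings → $3.51.
avocado + strawberries with both tight: 0.5673 servings and 2.577 servings → $4.17.
Cheapest feasible corner: $3.51.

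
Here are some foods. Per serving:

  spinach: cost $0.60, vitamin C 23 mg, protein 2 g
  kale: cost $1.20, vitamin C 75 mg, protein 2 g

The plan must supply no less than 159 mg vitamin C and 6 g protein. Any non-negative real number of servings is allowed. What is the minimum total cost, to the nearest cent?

$2.84

Check every corner: each single food scaled to meet both minima, and each pair solved so both constraints bind.
spinach only: max(159/23, 6/2) = 6.913 servings → $4.15.
kale only: max(159/75, 6/2) = 3 servings → $3.60.
spinach + kale with both tight: 1.269 servings and 1.731 servings → $2.84.
The minimum over all feasible corners is $2.84.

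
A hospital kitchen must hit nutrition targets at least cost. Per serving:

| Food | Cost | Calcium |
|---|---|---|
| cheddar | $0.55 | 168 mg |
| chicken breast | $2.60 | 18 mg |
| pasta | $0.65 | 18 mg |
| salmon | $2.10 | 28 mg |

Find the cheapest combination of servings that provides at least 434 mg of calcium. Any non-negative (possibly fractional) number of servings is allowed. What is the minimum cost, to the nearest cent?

Cost per mg of calcium: cheddar $0.0033, pasta $0.0361, salmon $0.0750, chicken breast $0.1444.
With no serving limits, use only cheddar: 434 mg / 168 mg = 2.583 servings × $0.55 = $1.42.

$1.42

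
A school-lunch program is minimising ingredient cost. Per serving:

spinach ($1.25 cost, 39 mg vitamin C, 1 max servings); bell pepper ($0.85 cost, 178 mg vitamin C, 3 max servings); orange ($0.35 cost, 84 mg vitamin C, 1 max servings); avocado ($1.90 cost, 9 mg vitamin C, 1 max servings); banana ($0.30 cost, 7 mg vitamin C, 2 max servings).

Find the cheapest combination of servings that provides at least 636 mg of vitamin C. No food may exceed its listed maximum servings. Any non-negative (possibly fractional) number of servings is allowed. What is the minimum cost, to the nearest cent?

$3.48

Cost per mg of vitamin C: orange $0.0042, bell pepper $0.0048, spinach $0.0321, banana $0.0429, avocado $0.2111.
Take 1 serving of orange: +84.0 mg vitamin C for $0.35 (total $0.35, still need 552.0 mg).
Take 3 servings of bell pepper: +534.0 mg vitamin C for $2.55 (total $2.90, still need 18.0 mg).
Take 0.4615 servings of spinach: +18.0 mg vitamin C for $0.58 (total $3.48, still need 0.0 mg).
Greedy by cheapest-per-mg is optimal for a single linear constraint, so the minimum cost is $3.48.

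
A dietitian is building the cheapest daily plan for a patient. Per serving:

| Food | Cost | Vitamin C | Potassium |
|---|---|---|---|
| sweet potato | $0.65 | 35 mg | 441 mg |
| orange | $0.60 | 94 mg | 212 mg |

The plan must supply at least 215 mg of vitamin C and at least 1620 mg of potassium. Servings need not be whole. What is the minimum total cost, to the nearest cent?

The cheapest plan sits at a corner of the feasible region — with two constraints it uses at most two foods.
sweet potato only: max(215/35, 1620/441) = 6.143 servings → $3.99.
orange only: max(215/94, 1620/212) = 7.642 servings → $4.58.
sweet potato + orange with both tight: 3.135 servings and 1.12 servings → $2.71.
So the least-cost plan costs $2.71.

$2.71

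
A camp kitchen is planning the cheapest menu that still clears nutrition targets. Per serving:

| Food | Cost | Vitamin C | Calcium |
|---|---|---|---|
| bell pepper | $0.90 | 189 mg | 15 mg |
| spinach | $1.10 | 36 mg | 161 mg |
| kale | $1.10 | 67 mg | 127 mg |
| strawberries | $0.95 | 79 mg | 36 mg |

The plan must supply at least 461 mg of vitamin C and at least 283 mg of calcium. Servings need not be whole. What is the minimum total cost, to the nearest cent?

Compare the cost at each extreme point of the feasible region.
bell pepper only: max(461/189, 283/15) = 18.87 servings → $16.98.
spinach only: max(461/36, 283/161) = 12.81 servings → $14.09.
kale only: max(461/67, 283/127) = 6.881 servings → $7.57.
strawberries only: max(461/79, 283/36) = 7.861 servings → $7.47.
bell pepper + spinach with both tight: 2.142 servings and 1.558 servings → $3.64.
bell pepper + kale with both tight: 1.721 servings and 2.025 servings → $3.78.
bell pepper + strawberries with both targets exact would need a negative amount; discard.
spinach + kale: the both-tight solution has a negative serving — not a feasible corner.
spinach + strawberries with both tight: 0.5043 servings and 5.606 servings → $5.88.
kale + strawberries with both tight: 0.7559 servings and 5.194 servings → $5.77.
So the least-cost plan costs $3.64.

$3.64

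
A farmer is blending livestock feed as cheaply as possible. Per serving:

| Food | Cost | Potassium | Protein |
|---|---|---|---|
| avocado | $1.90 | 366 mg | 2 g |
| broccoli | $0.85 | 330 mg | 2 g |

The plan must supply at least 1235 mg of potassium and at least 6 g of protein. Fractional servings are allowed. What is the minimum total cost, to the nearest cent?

$3.18

An LP optimum is at a vertex; with two nutrient constraints at most two foods are used. Check each candidate.
avocado only: max(1235/366, 6/2) = 3.374 servings → $6.41.
broccoli only: max(1235/330, 6/2) = 3.742 servings → $3.18.
avocado + broccoli: the both-tight solution has a negative serving — not a feasible corner.
The minimum over all feasible corners is $3.18.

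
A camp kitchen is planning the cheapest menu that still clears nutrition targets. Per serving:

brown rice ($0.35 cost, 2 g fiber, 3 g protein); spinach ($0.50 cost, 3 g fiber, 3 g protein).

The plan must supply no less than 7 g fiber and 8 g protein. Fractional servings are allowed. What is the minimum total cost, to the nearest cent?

$1.18

For a min-cost LP with two ≥-constraints, a basic feasible solution has at most two positive variables.
brown rice only: max(7/2, 8/3) = 3.5 servings → $1.23.
spinach only: max(7/3, 8/3) = 2.667 servings → $1.33.
brown rice + spinach with both tight: 1 serving and 1.667 servings → $1.18.
So the least-cost plan costs $1.18.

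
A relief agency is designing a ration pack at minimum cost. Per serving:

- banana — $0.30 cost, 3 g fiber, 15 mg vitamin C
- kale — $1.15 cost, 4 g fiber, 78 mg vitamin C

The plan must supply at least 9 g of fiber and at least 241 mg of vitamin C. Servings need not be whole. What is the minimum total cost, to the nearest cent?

For a min-cost LP with two ≥-constraints, a basic feasible solution has at most two positive variables.
banana only: max(9/3, 241/15) = 16.07 servings → $4.82.
kale only: max(9/4, 241/78) = 3.09 servings → $3.55.
banana + kale: the both-tight solution has a negative serving — not a feasible corner.
So the least-cost plan costs $3.55.

$3.55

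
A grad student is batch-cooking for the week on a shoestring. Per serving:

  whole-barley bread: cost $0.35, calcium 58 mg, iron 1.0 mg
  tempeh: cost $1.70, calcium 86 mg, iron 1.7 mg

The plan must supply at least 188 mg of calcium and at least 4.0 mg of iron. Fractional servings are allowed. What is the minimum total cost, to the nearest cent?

$1.40

A basic optimal solution has at most two foods positive. Try each food alone and each pair with both targets met exactly.
whole-barley bread only: max(188/58, 4.0/1.0) = 4 servings → $1.40.
tempeh only: max(188/86, 4.0/1.7) = 2.353 servings → $4.00.
whole-barley bread + tempeh: the both-tight solution has a negative serving — not a feasible corner.
The minimum over all feasible corners is $1.40.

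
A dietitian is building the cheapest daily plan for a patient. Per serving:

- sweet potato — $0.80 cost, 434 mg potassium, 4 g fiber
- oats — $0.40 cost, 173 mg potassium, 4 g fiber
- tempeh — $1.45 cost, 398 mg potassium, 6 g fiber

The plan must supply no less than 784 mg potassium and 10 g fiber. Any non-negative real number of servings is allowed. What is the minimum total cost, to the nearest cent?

Check every corner: each single food scaled to meet both minima, and each pair solved so both constraints bind.
sweet potato only: max(784/434, 10/4) = 2.5 servings → $2.00.
oats only: max(784/173, 10/4) = 4.532 servings → $1.81.
tempeh only: max(784/398, 10/6) = 1.97 servings → $2.86.
sweet potato + oats with both tight: 1.347 servings and 1.153 servings → $1.54.
sweet potato + tempeh with both tight: 0.7154 servings and 1.19 servings → $2.30.
oats + tempeh: the both-tight solution has a negative serving — not a feasible corner.
The minimum over all feasible corners is $1.54.

$1.54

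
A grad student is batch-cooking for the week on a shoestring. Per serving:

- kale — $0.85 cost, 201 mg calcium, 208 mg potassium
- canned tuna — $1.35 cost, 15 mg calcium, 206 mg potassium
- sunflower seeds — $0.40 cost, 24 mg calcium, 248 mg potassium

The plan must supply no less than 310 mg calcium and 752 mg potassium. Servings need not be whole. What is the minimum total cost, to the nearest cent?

A basic optimal solution has at most two foods positive. Try each food alone and each pair with both targets met exactly.
kale only: max(310/201, 752/208) = 3.615 servings → $3.07.
canned tuna only: max(310/15, 752/206) = 20.67 servings → $27.90.
sunflower seeds only: max(310/24, 752/248) = 12.92 servings → $5.17.
kale + canned tuna with both tight: 1.373 servings and 2.264 servings → $4.22.
kale + sunflower seeds with both tight: 1.312 servings and 1.932 servings → $1.89.
canned tuna + sunflower seeds: intersection lies outside the first quadrant.
The minimum over all feasible corners is $1.89.

$1.89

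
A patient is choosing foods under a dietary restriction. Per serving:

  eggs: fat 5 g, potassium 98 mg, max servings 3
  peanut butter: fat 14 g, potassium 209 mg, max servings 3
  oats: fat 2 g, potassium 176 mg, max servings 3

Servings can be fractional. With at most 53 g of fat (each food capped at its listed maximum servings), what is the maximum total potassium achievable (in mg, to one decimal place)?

1299.7 mg

Potassium per g fat: oats 88, eggs 19.6, peanut butter 14.93.
Take 3 servings of oats: uses 6 g fat, +528.0 mg potassium (running total 528.0 mg).
Take 3 servings of eggs: uses 15 g fat, +294.0 mg potassium (running total 822.0 mg).
Take 2.286 servings of peanut butter: uses 32 g fat, +477.7 mg potassium (running total 1299.7 mg).
Filling greedily by potassium-per-g fat is optimal for one linear limit, giving 1299.7 mg.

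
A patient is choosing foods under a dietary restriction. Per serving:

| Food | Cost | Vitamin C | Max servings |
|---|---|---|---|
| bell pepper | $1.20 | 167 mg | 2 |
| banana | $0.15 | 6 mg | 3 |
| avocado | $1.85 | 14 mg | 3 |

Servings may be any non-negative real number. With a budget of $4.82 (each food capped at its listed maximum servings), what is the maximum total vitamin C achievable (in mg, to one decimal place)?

Vitamin C per dollar: bell pepper 139.2, banana 40, avocado 7.568.
Take 2 servings of bell pepper: spends $2.40, +334.0 mg vitamin C (running total 334.0 mg).
Take 3 servings of banana: spends $0.45, +18.0 mg vitamin C (running total 352.0 mg).
Take 1.065 servings of avocado: spends $1.97, +14.9 mg vitamin C (running total 366.9 mg).
Greedy by best ratio exhausts the cost allowance optimally: 366.9 mg.

366.9 mg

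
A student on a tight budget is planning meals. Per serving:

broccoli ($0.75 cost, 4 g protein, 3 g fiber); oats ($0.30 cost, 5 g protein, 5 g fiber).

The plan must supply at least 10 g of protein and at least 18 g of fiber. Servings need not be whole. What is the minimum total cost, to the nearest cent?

$1.08

Compare the cost at each extreme point of the feasible region.
broccoli only: max(10/4, 18/3) = 6 servings → $4.50.
oats only: max(10/5, 18/5) = 3.6 servings → $1.08.
broccoli + oats with both targets exact would need a negative amount; discard.
The minimum over all feasible corners is $1.08.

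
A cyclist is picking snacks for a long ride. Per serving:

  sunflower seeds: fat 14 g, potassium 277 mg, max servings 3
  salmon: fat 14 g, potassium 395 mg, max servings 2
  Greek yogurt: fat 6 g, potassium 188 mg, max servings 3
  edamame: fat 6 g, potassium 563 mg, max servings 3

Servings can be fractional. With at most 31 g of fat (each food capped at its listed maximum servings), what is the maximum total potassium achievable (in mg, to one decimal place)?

2096.3 mg

Potassium per g fat: edamame 93.83, Greek yogurt 31.33, salmon 28.21, sunflower seeds 19.79.
Take 3 servings of edamame: uses 18 g fat, +1689.0 mg potassium (running total 1689.0 mg).
Take 2.167 servings of Greek yogurt: uses 13 g fat, +407.3 mg potassium (running total 2096.3 mg).
Filling greedily by potassium-per-g fat is optimal for one linear limit, giving 2096.3 mg.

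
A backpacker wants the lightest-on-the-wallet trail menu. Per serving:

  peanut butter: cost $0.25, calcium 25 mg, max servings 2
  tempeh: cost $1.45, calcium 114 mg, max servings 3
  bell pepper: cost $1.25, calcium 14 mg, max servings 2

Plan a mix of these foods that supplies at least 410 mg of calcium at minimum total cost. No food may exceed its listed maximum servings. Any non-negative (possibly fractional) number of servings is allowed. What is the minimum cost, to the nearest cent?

Cost per mg of calcium: peanut butter $0.0100, tempeh $0.0127, bell pepper $0.0893.
Take 2 servings of peanut butter: +50.0 mg calcium for $0.50 (total $0.50, still need 360.0 mg).
Take 3 servings of tempeh: +342.0 mg calcium for $4.35 (total $4.85, still need 18.0 mg).
Take 1.286 servings of bell pepper: +18.0 mg calcium for $1.61 (total $6.46, still need 0.0 mg).
Greedy by cheapest-per-mg is optimal for a single linear constraint, so the minimum cost is $6.46.

$6.46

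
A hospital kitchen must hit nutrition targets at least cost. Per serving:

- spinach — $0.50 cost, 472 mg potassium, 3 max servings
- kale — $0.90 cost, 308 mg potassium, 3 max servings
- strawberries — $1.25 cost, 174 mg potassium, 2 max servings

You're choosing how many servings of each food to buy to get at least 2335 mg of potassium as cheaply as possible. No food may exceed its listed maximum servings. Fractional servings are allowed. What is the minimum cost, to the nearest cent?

$4.19

Cost per mg of potassium: spinach $0.0011, kale $0.0029, strawberries $0.0072.
Take 3 servings of spinach: +1416.0 mg potassium for $1.50 (total $1.50, still need 919.0 mg).
Take 2.984 servings of kale: +919.0 mg potassium for $2.69 (total $4.19, still need 0.0 mg).
Filling from the cheapest source first is optimal under one linear minimum: $4.19.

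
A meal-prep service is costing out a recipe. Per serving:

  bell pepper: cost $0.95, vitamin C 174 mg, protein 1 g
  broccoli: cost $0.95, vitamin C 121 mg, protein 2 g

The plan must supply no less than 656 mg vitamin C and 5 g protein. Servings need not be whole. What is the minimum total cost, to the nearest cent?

$3.85

This is a tiny linear program; its minimum lies at a vertex of the feasible set. List the vertices and price them.
bell pepper only: max(656/174, 5/1) = 5 servings → $4.75.
broccoli only: max(656/121, 5/2) = 5.421 servings → $5.15.
bell pepper + broccoli with both tight: 3.115 servings and 0.9427 servings → $3.85.
Cheapest feasible corner: $3.85.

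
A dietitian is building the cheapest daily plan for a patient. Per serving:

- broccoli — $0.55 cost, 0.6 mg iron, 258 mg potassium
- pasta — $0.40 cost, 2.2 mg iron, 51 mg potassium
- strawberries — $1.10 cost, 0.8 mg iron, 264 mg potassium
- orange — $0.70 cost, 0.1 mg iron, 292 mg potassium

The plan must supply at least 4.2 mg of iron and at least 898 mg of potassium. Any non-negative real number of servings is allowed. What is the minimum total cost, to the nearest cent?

At the optimum either one food covers both requirements or two foods hit both targets exactly; no other combination can be cheaper.
broccoli only: max(4.2/0.6, 898/258) = 7 servings → $3.85.
pasta only: max(4.2/2.2, 898/51) = 17.61 servings → $7.04.
strawberries only: max(4.2/0.8, 898/264) = 5.25 servings → $5.78.
orange only: max(4.2/0.1, 898/292) = 42 servings → $29.40.
broccoli + pasta with both tight: 3.28 servings and 1.015 servings → $2.21.
broccoli + strawberries with both targets exact would need a negative amount; discard.
broccoli + orange with both targets exact would need a negative amount; discard.
pasta + strawberries with both tight: 0.723 servings and 3.262 servings → $3.88.
pasta + orange with both tight: 1.783 servings and 2.764 servings → $2.65.
strawberries + orange: intersection lies outside the first quadrant.
So the least-cost plan costs $2.21.

$2.21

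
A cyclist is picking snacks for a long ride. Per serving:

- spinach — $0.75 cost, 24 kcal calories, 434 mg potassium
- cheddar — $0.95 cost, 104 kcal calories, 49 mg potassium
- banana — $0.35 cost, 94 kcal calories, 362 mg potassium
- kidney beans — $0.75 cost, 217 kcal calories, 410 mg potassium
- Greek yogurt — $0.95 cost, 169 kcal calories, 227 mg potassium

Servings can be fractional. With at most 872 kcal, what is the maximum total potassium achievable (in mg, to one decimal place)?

15768.7 mg

Potassium per kcal: spinach 18.08, banana 3.851, kidney beans 1.889, Greek yogurt 1.343, cheddar 0.4712.
With no serving limits, spend the whole calories allowance on spinach: 872 kcal / 24 kcal × 434 mg = 15768.7 mg.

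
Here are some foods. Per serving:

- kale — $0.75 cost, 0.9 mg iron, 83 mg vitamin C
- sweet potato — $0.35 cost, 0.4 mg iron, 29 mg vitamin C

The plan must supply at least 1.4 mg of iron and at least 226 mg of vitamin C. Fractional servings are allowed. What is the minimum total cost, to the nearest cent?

$2.04

The cheapest plan sits at a corner of the feasible region — with two constraints it uses at most two foods.
kale only: max(1.4/0.9, 226/83) = 2.723 servings → $2.04.
sweet potato only: max(1.4/0.4, 226/29) = 7.793 servings → $2.73.
kale + sweet potato with both targets exact would need a negative amount; discard.
So the least-cost plan costs $2.04.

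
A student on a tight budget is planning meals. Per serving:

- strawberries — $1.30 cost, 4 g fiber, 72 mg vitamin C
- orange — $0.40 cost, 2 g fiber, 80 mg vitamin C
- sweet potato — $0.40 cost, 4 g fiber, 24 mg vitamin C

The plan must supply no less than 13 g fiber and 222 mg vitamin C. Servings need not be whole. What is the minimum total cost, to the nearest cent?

An LP optimum is at a vertex; with two nutrient constraints at most two foods are used. Check each candidate.
strawberries only: max(13/4, 222/72) = 3.25 servings → $4.22.
orange only: max(13/2, 222/80) = 6.5 servings → $2.60.
sweet potato only: max(13/4, 222/24) = 9.25 servings → $3.70.
strawberries + orange: the both-tight solution has a negative serving — not a feasible corner.
strawberries + sweet potato with both tight: 3 servings and 0.25 servings → $4.00.
orange + sweet potato with both tight: 2.118 servings and 2.191 servings → $1.72.
So the least-cost plan costs $1.72.

$1.72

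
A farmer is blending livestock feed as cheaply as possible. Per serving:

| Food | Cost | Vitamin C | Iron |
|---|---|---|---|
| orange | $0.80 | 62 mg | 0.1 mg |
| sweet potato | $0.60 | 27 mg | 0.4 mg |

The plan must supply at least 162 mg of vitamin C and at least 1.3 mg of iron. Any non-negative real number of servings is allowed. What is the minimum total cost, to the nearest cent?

Minimising a linear cost over {vitamin C ≥ 162, iron ≥ 1.3, servings ≥ 0} — the optimum is at a vertex, using one or two foods.
orange only: max(162/62, 1.3/0.1) = 13 servings → $10.40.
sweet potato only: max(162/27, 1.3/0.4) = 6 servings → $3.60.
orange + sweet potato with both tight: 1.344 servings and 2.914 servings → $2.82.
The minimum over all feasible corners is $2.82.

$2.82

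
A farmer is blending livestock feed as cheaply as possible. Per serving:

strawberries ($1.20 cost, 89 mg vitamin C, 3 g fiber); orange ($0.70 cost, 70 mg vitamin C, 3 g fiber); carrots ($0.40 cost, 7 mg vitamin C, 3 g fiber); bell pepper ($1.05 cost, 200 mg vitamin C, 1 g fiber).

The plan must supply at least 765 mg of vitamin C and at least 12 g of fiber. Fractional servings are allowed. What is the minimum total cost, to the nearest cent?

$5.02

For a min-cost LP with two ≥-constraints, a basic feasible solution has at most two positive variables.
strawberries only: max(765/89, 12/3) = 8.596 servings → $10.31.
orange only: max(765/70, 12/3) = 10.93 servings → $7.65.
carrots only: max(765/7, 12/3) = 109.3 servings → $43.71.
bell pepper only: max(765/200, 12/1) = 12 servings → $12.60.
strawberries + orange with both targets exact would need a negative amount; discard.
strawberries + carrots with both targets exact would need a negative amount; discard.
strawberries + bell pepper with both tight: 3.2 servings and 2.401 servings → $6.36.
orange + carrots: intersection lies outside the first quadrant.
orange + bell pepper with both tight: 3.085 servings and 2.745 servings → $5.04.
carrots + bell pepper with both tight: 2.757 servings and 3.728 servings → $5.02.
So the least-cost plan costs $5.02.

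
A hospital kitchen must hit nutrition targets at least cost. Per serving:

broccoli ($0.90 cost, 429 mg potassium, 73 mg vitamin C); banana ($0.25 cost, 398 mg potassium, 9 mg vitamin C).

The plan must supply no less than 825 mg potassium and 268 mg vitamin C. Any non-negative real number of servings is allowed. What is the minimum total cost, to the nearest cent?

Minimising a linear cost over {potassium ≥ 825, vitamin C ≥ 268, servings ≥ 0} — the optimum is at a vertex, using one or two foods.
broccoli only: max(825/429, 268/73) = 3.671 servings → $3.30.
banana only: max(825/398, 268/9) = 29.78 servings → $7.44.
broccoli + banana with both targets exact would need a negative amount; discard.
The minimum over all feasible corners is $3.30.

$3.30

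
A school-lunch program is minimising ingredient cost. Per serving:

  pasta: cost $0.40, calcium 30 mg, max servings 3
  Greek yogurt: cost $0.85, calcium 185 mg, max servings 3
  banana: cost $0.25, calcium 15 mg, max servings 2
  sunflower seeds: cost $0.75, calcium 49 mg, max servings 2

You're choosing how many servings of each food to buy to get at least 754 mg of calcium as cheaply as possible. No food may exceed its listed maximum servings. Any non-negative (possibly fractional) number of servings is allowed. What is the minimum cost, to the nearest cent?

Cost per mg of calcium: Greek yogurt $0.0046, pasta $0.0133, sunflower seeds $0.0153, banana $0.0167.
Take 3 servings of Greek yogurt: +555.0 mg calcium for $2.55 (total $2.55, still need 199.0 mg).
Take 3 servings of pasta: +90.0 mg calcium for $1.20 (total $3.75, still need 109.0 mg).
Take 2 servings of sunflower seeds: +98.0 mg calcium for $1.50 (total $5.25, still need 11.0 mg).
Take 0.7333 servings of banana: +11.0 mg calcium for $0.18 (total $5.43, still need 0.0 mg).
Filling from the cheapest source first is optimal under one linear minimum: $5.43.

$5.43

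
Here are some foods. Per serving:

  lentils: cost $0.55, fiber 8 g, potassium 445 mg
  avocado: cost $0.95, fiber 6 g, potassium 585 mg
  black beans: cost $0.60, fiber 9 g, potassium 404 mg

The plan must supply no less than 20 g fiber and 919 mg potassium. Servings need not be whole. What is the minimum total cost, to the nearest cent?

Two binding constraints pin down two serving amounts, so the optimal mix uses at most two foods. The candidates are each food alone (scaled to the tighter of fiber/potassium) and each pair with both constraints tight.
lentils only: max(20/8, 919/445) = 2.5 servings → $1.38.
avocado only: max(20/6, 919/585) = 3.333 servings → $3.17.
black beans only: max(20/9, 919/404) = 2.275 servings → $1.36.
lentils + avocado: intersection lies outside the first quadrant.
lentils + black beans with both tight: 0.2471 servings and 2.003 servings → $1.34.
avocado + black beans with both tight: 0.06723 servings and 2.177 servings → $1.37.
The minimum over all feasible corners is $1.34.

$1.34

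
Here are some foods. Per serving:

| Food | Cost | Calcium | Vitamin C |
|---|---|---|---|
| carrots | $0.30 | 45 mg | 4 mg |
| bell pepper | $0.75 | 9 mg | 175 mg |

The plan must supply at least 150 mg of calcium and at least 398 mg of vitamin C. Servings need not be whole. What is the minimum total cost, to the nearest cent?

$2.52

The cheapest plan sits at a corner of the feasible region — with two constraints it uses at most two foods.
carrots only: max(150/45, 398/4) = 99.5 servings → $29.85.
bell pepper only: max(150/9, 398/175) = 16.67 servings → $12.50.
carrots + bell pepper with both tight: 2.892 servings and 2.208 servings → $2.52.
So the least-cost plan costs $2.52.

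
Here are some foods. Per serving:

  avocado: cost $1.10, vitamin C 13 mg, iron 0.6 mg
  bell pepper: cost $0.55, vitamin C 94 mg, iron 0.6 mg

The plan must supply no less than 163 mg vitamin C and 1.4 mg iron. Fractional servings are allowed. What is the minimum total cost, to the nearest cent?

Two binding constraints pin down two serving amounts, so the optimal mix uses at most two foods. The candidates are each food alone (scaled to the tighter of vitamin C/iron) and each pair with both constraints tight.
avocado only: max(163/13, 1.4/0.6) = 12.54 servings → $13.79.
bell pepper only: max(163/94, 1.4/0.6) = 2.333 servings → $1.28.
avocado + bell pepper with both tight: 0.6955 servings and 1.638 servings → $1.67.
So the least-cost plan costs $1.28.

$1.28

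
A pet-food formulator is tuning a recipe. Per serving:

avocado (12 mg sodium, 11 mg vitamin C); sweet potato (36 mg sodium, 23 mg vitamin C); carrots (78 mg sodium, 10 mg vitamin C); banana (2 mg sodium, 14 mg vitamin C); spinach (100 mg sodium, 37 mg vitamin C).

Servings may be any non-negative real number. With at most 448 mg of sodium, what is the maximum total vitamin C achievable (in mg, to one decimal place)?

Vitamin C per mg sodium: banana 7, avocado 0.9167, sweet potato 0.6389, spinach 0.37, carrots 0.1282.
With no serving limits, spend the whole sodium allowance on banana: 448 mg / 2 mg × 14 mg = 3136.0 mg.

3136.0 mg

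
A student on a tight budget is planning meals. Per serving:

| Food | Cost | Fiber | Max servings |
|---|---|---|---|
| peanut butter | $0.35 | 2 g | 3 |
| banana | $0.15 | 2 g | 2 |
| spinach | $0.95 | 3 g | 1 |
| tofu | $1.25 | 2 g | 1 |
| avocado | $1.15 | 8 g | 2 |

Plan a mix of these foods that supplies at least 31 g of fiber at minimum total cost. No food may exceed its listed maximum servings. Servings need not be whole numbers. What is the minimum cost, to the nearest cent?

Cost per g of fiber: banana $0.0750, avocado $0.1437, peanut butter $0.1750, spinach $0.3167, tofu $0.6250.
Take 2 servings of banana: +4.0 g fiber for $0.30 (total $0.30, still need 27.0 g).
Take 2 servings of avocado: +16.0 g fiber for $2.30 (total $2.60, still need 11.0 g).
Take 3 servings of peanut butter: +6.0 g fiber for $1.05 (total $3.65, still need 5.0 g).
Take 1 serving of spinach: +3.0 g fiber for $0.95 (total $4.60, still need 2.0 g).
Take 1 serving of tofu: +2.0 g fiber for $1.25 (total $5.85, still need 0.0 g).
Filling from the cheapest source first is optimal under one linear minimum: $5.85.

$5.85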